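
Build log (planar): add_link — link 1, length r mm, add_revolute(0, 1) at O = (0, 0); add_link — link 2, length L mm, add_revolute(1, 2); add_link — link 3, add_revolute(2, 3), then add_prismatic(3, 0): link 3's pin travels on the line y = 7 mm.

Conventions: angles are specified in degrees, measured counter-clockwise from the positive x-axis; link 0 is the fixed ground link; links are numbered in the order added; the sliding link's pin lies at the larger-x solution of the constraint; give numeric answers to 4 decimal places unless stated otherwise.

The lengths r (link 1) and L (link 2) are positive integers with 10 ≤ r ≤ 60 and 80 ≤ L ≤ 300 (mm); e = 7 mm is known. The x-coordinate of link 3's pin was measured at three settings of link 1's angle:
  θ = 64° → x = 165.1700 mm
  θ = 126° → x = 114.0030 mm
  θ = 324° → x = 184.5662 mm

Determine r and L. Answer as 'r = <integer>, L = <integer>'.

constraint per measurement: (x − r cos θ)² + (r sin θ − e)² = L²
subtracting the θ₁ and θ₂ equations cancels the r² and L² terms:
r = (x₁² − x₂²) / (2[(x₁cos θ₁ + e sin θ₁) − (x₂cos θ₂ + e sin θ₂)]) = 51.0000 → r = 51
L² = (x₁ − r cos θ₁)² + (r sin θ₁ − e)² = 21904.0022 → L = 148.0000 → L = 148
check at θ₃=324°: x = 184.5662 (printed 184.5662) ✓

r = 51, L = 148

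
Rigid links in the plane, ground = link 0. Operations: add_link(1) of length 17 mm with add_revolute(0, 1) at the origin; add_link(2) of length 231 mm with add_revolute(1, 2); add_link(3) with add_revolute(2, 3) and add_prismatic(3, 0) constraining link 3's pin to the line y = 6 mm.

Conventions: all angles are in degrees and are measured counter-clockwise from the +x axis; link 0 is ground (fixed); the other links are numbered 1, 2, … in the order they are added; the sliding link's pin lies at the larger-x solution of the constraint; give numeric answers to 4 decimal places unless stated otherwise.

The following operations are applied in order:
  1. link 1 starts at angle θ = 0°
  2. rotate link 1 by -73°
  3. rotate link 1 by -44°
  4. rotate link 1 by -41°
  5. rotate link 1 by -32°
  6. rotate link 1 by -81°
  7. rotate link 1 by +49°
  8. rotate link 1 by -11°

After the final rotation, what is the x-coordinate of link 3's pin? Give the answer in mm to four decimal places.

geometry: r = 17 mm, L = 231 mm, e = 6 mm; θ starts at 0°
rotate link 1 by -73°: θ ← 0° -73° = -73°
rotate link 1 by -44°: θ ← -73° -44° = -117°
rotate link 1 by -41°: θ ← -117° -41° = -158°
rotate link 1 by -32°: θ ← -158° -32° = -190°
rotate link 1 by -81°: θ ← -190° -81° = -271°
rotate link 1 by +49°: θ ← -271° +49° = -222°
rotate link 1 by -11°: θ ← -222° -11° = -233°
crank pin P = (r cos θ, r sin θ) = (-10.230855, 13.576804)
h = r sin θ − e = 13.576804 − 6 = 7.576804
x = r cos θ + √(L² − h²) = -10.230855 + 230.875707 = 220.644852

220.6449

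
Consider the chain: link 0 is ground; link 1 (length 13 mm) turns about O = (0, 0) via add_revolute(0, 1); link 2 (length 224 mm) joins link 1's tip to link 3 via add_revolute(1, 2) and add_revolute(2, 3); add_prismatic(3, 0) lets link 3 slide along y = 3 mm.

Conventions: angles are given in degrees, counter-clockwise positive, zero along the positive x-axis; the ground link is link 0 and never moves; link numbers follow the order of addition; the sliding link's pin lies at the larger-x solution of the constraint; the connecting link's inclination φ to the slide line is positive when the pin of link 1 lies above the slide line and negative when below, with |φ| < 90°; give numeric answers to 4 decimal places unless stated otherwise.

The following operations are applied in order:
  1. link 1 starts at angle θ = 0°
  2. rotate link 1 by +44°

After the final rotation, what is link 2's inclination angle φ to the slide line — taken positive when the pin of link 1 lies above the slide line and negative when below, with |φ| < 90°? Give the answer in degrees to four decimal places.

geometry: r = 13 mm, L = 224 mm, e = 3 mm; θ starts at 0°
rotate link 1 by +44°: θ ← 0° +44° = 44°
h = r sin θ − e = 9.030559 − 3 = 6.030559
sin φ = h / L = 6.030559 / 224 = 0.02692214
φ = arcsin(0.02692214) = 1.542711°

1.5427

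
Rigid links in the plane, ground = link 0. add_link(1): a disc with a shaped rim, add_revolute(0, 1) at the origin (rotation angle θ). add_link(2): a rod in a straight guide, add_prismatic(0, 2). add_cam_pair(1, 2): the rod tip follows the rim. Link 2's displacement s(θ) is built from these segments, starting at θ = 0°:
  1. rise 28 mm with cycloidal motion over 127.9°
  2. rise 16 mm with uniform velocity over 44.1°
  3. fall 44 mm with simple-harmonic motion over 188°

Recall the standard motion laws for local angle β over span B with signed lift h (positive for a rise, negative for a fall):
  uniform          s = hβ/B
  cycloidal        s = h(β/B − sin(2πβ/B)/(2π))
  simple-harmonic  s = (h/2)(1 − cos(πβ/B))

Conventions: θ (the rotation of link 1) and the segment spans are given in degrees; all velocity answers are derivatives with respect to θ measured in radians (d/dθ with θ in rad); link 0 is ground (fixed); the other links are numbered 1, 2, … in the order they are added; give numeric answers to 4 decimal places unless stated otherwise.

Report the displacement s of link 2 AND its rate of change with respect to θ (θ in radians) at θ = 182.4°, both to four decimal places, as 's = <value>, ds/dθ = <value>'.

segment 1 (0° to 127.9°, cycloidal, h = 28) is passed completely: s = 0.0000 + (28) = 28.0000
segment 2 (127.9° to 172°, uniform, h = 16) is passed completely: s = 28.0000 + (16) = 44.0000
θ = 182.4° falls in segment 3 (172° to 360°, simple-harmonic, h = -44): β = 182.4 − 172 = 10.4°, B = 188°; Δs = -44/2·(1 − cos(π·0.0553)) = -0.3314; s = 44.0000 − 0.3314 = 43.6686
velocity in seg [172°–360°] (simple-harmonic), θ in radians: β = 10.4° = 0.1815 rad, B = 188° = 3.2812 rad; ds/dθ = (πh/(2B)) sin(πβ/B) = (π·(-44)/(2·3.2812)) sin(π·0.0553) = -3.642288 mm/rad

s = 43.6686, ds/dθ = -3.6423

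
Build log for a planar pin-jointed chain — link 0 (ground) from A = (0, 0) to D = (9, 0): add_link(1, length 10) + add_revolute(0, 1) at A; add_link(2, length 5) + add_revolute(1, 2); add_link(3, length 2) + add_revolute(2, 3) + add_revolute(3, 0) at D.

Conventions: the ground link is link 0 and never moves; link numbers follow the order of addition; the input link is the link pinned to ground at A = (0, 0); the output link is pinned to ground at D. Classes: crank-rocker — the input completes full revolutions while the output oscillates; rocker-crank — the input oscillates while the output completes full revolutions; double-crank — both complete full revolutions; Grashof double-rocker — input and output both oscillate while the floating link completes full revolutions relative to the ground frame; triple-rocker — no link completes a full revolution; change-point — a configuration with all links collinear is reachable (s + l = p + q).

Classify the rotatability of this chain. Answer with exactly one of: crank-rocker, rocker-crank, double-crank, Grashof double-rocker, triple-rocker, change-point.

lengths: ground=9, input=10, coupler=5, output=2
sorted: s=2 (shortest), l=10 (longest), p+q=14
s + l = 12 vs p + q = 14
s + l < p + q (Grashof) with shortest = output link → rocker-crank

rocker-crank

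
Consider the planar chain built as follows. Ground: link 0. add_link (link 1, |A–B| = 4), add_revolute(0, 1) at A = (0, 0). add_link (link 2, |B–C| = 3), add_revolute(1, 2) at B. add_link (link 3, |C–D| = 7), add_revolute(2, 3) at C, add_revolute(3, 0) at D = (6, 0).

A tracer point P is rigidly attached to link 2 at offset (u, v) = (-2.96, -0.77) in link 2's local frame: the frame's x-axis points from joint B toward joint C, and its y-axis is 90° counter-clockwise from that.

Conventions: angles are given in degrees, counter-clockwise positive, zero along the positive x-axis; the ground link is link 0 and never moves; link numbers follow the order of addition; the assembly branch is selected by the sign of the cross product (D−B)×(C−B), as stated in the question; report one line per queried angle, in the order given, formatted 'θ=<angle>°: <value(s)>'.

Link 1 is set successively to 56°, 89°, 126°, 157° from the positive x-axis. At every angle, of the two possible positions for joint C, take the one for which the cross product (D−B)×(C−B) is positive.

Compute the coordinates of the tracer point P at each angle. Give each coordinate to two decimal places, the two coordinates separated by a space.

A=(0,0), D=(6.00,0)
θ=56°: B = A + 4.00·(cos56°, sin56°) = (2.2368, 3.3162)
θ=56°: |BD| = 5.0158
θ=56°: circle(B,3.00) ∩ circle(D,7.00): a=-1.4794, h=2.6098
θ=56°:   candidates: C₊=(2.8523,6.2523) cross=13.091; C₋=(-0.5987,2.3362) cross=-13.091
θ=56°:   branch + wants cross > 0 → take C=(2.8523,6.2523) (cross=13.091)
θ=56°: ex = (C−B)/|BC| = (0.2052,0.9787); ey = (-0.9787,0.2052)
θ=56°: P = B + -2.96·ex + -0.77·ey = (2.3831,0.2611)
θ=89°: B = A + 4.00·(cos89°, sin89°) = (0.0698, 3.9994)
θ=89°: |BD| = 7.1528
θ=89°: circle(B,3.00) ∩ circle(D,7.00): a=0.7803, h=2.8968
θ=89°:   candidates: C₊=(2.3364,5.9647) cross=20.720; C₋=(-0.9030,1.1615) cross=-20.720
θ=89°:   branch + wants cross > 0 → take C=(2.3364,5.9647) (cross=20.720)
θ=89°: ex = (C−B)/|BC| = (0.7555,0.6551); ey = (-0.6551,0.7555)
θ=89°: P = B + -2.96·ex + -0.77·ey = (-1.6621,1.4785)
θ=126°: B = A + 4.00·(cos126°, sin126°) = (-2.3511, 3.2361)
θ=126°: |BD| = 8.9562
θ=126°: circle(B,3.00) ∩ circle(D,7.00): a=2.2450, h=1.9899
θ=126°:   candidates: C₊=(0.4612,4.2804) cross=17.822; C₋=(-0.9768,0.5694) cross=-17.822
θ=126°:   branch + wants cross > 0 → take C=(0.4612,4.2804) (cross=17.822)
θ=126°: ex = (C−B)/|BC| = (0.9375,0.3481); ey = (-0.3481,0.9375)
θ=126°: P = B + -2.96·ex + -0.77·ey = (-4.8580,1.4838)
θ=157°: B = A + 4.00·(cos157°, sin157°) = (-3.6820, 1.5629)
θ=157°: |BD| = 9.8074
θ=157°: circle(B,3.00) ∩ circle(D,7.00): a=2.8644, h=0.8918
θ=157°:   candidates: C₊=(-0.7121,1.9868) cross=8.746; C₋=(-0.9963,0.2261) cross=-8.746
θ=157°:   branch + wants cross > 0 → take C=(-0.7121,1.9868) (cross=8.746)
θ=157°: ex = (C−B)/|BC| = (0.9900,0.1413); ey = (-0.1413,0.9900)
θ=157°: P = B + -2.96·ex + -0.77·ey = (-6.5035,0.3824)

θ=56°: 2.38 0.26
θ=89°: -1.66 1.48
θ=126°: -4.86 1.48
θ=157°: -6.50 0.38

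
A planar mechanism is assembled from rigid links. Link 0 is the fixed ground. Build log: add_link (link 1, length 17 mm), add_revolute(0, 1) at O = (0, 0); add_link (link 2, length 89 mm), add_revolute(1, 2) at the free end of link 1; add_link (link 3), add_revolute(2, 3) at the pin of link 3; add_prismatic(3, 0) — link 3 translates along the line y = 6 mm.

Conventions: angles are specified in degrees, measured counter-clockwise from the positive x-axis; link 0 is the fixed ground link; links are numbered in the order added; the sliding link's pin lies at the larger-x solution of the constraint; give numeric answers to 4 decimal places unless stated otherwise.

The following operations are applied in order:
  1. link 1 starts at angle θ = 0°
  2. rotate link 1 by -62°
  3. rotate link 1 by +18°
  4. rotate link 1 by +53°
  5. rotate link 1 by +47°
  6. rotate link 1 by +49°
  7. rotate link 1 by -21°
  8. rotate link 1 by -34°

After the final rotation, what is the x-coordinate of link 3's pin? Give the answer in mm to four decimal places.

geometry: r = 17 mm, L = 89 mm, e = 6 mm; θ starts at 0°
rotate link 1 by -62°: θ ← 0° -62° = -62°
rotate link 1 by +18°: θ ← -62° +18° = -44°
rotate link 1 by +53°: θ ← -44° +53° = 9°
rotate link 1 by +47°: θ ← 9° +47° = 56°
rotate link 1 by +49°: θ ← 56° +49° = 105°
rotate link 1 by -21°: θ ← 105° -21° = 84°
rotate link 1 by -34°: θ ← 84° -34° = 50°
crank pin P = (r cos θ, r sin θ) = (10.927389, 13.022756)
h = r sin θ − e = 13.022756 − 6 = 7.022756
x = r cos θ + √(L² − h²) = 10.927389 + 88.722494 = 99.649883

99.6499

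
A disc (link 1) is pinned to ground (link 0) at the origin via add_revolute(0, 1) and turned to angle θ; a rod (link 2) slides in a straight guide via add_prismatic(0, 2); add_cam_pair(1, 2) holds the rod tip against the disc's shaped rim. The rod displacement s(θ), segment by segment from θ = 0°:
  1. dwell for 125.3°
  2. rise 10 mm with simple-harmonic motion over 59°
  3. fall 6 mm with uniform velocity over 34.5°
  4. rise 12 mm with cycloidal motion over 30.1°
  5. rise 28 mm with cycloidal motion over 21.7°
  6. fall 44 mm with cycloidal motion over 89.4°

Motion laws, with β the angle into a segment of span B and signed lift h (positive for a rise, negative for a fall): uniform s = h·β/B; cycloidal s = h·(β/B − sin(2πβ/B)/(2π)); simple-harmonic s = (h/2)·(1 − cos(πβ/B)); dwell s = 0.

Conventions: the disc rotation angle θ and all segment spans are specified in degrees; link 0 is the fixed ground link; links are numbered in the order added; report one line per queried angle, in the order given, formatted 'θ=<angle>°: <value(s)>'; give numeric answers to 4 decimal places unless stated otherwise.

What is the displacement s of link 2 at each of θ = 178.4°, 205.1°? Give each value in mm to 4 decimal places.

segment 1 (0° to 125.3°, dwell): s unchanged at 0.0000
θ = 178.4° falls in segment 2 (125.3° to 184.3°, simple-harmonic, h = 10): β = 178.4 − 125.3 = 53.1°, B = 59°; Δs = 10/2·(1 − cos(π·0.9000)) = 9.7553; s = 0.0000 + 9.7553 = 9.7553
segment 2 (125.3° to 184.3°, simple-harmonic, h = 10) is passed completely: s = 0.0000 + (10) = 10.0000
θ = 205.1° falls in segment 3 (184.3° to 218.8°, uniform, h = -6): β = 205.1 − 184.3 = 20.8°, B = 34.5°; Δs = -6·20.8/34.5 = -3.6174; s = 10.0000 − 3.6174 = 6.3826

θ=178.4°: 9.7553
θ=205.1°: 6.3826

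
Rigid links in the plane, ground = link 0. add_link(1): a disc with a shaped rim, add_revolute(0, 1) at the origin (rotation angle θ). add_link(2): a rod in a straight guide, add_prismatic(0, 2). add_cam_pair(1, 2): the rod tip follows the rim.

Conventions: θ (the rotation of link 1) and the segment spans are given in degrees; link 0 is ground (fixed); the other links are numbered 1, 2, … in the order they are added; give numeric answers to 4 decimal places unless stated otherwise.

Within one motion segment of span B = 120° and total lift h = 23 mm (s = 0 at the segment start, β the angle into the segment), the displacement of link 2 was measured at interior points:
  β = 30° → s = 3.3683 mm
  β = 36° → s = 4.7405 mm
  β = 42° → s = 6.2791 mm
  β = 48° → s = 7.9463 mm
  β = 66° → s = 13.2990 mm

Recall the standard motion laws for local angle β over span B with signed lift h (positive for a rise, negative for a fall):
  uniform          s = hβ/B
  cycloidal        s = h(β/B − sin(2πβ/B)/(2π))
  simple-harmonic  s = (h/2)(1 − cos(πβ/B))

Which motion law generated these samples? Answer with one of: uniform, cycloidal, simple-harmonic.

candidates at β/B = r: uniform s = h·r (linear in β); cycloidal s = h·(r − sin(2πr)/(2π)); simple-harmonic s = (h/2)(1 − cos(πr))
β=30°: printed 3.3683 | uniform 5.7500, cycloidal 2.0894, simple-harmonic 3.3683
β=36°: printed 4.7405 | uniform 6.9000, cycloidal 3.4186, simple-harmonic 4.7405
β=42°: printed 6.2791 | uniform 8.0500, cycloidal 5.0885, simple-harmonic 6.2791
β=48°: printed 7.9463 | uniform 9.2000, cycloidal 7.0484, simple-harmonic 7.9463
β=66°: printed 13.2990 | uniform 12.6500, cycloidal 13.7812, simple-harmonic 13.2990
only one law matches every sample → simple-harmonic

simple-harmonic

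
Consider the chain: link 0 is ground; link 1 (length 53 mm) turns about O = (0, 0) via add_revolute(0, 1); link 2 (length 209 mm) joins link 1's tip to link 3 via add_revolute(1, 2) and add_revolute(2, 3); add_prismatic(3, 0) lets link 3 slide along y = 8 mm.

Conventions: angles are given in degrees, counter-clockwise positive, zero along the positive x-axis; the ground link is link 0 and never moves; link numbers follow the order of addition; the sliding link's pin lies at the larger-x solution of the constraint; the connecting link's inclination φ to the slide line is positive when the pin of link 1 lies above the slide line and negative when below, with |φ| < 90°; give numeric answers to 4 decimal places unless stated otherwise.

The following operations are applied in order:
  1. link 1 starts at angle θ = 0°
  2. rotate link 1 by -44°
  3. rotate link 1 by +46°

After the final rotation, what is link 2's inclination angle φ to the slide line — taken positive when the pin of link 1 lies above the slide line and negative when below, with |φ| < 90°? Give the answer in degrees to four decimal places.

geometry: r = 53 mm, L = 209 mm, e = 8 mm; θ starts at 0°
rotate link 1 by -44°: θ ← 0° -44° = -44°
rotate link 1 by +46°: θ ← -44° +46° = 2°
h = r sin θ − e = 1.849673 − 8 = -6.150327
sin φ = h / L = -6.150327 / 209 = -0.02942740
φ = arcsin(-0.02942740) = -1.686309°

-1.6863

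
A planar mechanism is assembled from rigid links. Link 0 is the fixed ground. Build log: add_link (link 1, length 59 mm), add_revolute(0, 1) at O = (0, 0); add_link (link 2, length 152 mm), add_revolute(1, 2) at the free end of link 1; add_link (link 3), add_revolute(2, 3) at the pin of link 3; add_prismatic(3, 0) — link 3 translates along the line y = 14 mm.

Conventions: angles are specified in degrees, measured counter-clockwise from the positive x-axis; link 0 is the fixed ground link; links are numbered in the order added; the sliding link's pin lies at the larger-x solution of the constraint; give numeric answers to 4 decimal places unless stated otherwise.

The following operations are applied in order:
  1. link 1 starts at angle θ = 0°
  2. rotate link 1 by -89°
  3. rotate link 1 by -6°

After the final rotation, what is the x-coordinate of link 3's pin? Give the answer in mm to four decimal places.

geometry: r = 59 mm, L = 152 mm, e = 14 mm; θ starts at 0°
rotate link 1 by -89°: θ ← 0° -89° = -89°
rotate link 1 by -6°: θ ← -89° -6° = -95°
crank pin P = (r cos θ, r sin θ) = (-5.142189, -58.775487)
h = r sin θ − e = -58.775487 − 14 = -72.775487
x = r cos θ + √(L² − h²) = -5.142189 + 133.445601 = 128.303412

128.3034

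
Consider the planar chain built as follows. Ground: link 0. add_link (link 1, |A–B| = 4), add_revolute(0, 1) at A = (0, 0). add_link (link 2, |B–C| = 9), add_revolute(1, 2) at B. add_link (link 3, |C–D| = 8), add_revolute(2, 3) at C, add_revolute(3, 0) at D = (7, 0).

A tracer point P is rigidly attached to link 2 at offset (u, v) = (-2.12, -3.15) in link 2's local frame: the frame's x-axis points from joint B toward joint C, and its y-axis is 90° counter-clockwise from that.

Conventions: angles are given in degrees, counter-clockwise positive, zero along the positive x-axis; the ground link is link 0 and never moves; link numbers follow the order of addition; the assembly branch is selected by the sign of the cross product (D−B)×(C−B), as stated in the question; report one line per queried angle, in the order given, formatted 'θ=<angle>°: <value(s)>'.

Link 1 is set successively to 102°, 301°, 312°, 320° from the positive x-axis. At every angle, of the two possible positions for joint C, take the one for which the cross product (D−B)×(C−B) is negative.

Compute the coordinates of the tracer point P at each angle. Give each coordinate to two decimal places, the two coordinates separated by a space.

A=(0,0), D=(7.00,0)
θ=102°: B = A + 4.00·(cos102°, sin102°) = (-0.8316, 3.9126)
θ=102°: |BD| = 8.7546
θ=102°: circle(B,9.00) ∩ circle(D,8.00): a=5.3482, h=7.2385
θ=102°:   candidates: C₊=(7.1878,7.9978) cross=63.371; C₋=(0.7177,-4.9530) cross=-63.371
θ=102°:   branch - wants cross < 0 → take C=(0.7177,-4.9530) (cross=-63.371)
θ=102°: ex = (C−B)/|BC| = (0.1721,-0.9851); ey = (0.9851,0.1721)
θ=102°: P = B + -2.12·ex + -3.15·ey = (-4.2996,5.4587)
θ=301°: B = A + 4.00·(cos301°, sin301°) = (2.0602, -3.4287)
θ=301°: |BD| = 6.0131
θ=301°: circle(B,9.00) ∩ circle(D,8.00): a=4.4201, h=7.8398
θ=301°:   candidates: C₊=(1.2211,5.5321) cross=47.142; C₋=(10.1616,-7.3488) cross=-47.142
θ=301°:   branch - wants cross < 0 → take C=(10.1616,-7.3488) (cross=-47.142)
θ=301°: ex = (C−B)/|BC| = (0.9002,-0.4356); ey = (0.4356,0.9002)
θ=301°: P = B + -2.12·ex + -3.15·ey = (-1.2202,-5.3408)
θ=312°: B = A + 4.00·(cos312°, sin312°) = (2.6765, -2.9726)
θ=312°: |BD| = 5.2468
θ=312°: circle(B,9.00) ∩ circle(D,8.00): a=4.2434, h=7.9368
θ=312°:   candidates: C₊=(1.6766,5.9717) cross=41.643; C₋=(10.6699,-7.1086) cross=-41.643
θ=312°:   branch - wants cross < 0 → take C=(10.6699,-7.1086) (cross=-41.643)
θ=312°: ex = (C−B)/|BC| = (0.8881,-0.4596); ey = (0.4596,0.8881)
θ=312°: P = B + -2.12·ex + -3.15·ey = (-0.6540,-4.7960)
θ=320°: B = A + 4.00·(cos320°, sin320°) = (3.0642, -2.5712)
θ=320°: |BD| = 4.7012
θ=320°: circle(B,9.00) ∩ circle(D,8.00): a=4.1587, h=7.9816
θ=320°:   candidates: C₊=(2.1806,6.3854) cross=37.523; C₋=(10.9110,-6.9788) cross=-37.523
θ=320°:   branch - wants cross < 0 → take C=(10.9110,-6.9788) (cross=-37.523)
θ=320°: ex = (C−B)/|BC| = (0.8719,-0.4897); ey = (0.4897,0.8719)
θ=320°: P = B + -2.12·ex + -3.15·ey = (-0.3269,-4.2793)

θ=102°: -4.30 5.46
θ=301°: -1.22 -5.34
θ=312°: -0.65 -4.80
θ=320°: -0.33 -4.28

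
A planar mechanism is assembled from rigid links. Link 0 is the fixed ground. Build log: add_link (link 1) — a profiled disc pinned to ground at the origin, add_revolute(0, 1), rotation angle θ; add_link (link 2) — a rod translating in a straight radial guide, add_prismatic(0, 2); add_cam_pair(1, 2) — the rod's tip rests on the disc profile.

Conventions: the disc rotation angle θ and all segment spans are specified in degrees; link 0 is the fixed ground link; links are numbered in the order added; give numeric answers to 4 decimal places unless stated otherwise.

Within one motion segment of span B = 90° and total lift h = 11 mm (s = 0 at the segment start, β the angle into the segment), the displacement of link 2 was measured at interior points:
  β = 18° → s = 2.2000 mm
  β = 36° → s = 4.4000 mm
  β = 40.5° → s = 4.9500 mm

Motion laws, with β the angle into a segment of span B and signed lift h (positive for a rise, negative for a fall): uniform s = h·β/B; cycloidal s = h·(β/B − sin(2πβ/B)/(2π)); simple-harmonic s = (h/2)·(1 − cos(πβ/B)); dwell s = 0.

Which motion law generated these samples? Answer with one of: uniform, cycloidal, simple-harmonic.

candidates at β/B = r: uniform s = h·r (linear in β); cycloidal s = h·(r − sin(2πr)/(2π)); simple-harmonic s = (h/2)(1 − cos(πr))
β=18°: printed 2.2000 | uniform 2.2000, cycloidal 0.5350, simple-harmonic 1.0504
β=36°: printed 4.4000 | uniform 4.4000, cycloidal 3.3710, simple-harmonic 3.8004
β=40.5°: printed 4.9500 | uniform 4.9500, cycloidal 4.4090, simple-harmonic 4.6396
only one law matches every sample → uniform

uniform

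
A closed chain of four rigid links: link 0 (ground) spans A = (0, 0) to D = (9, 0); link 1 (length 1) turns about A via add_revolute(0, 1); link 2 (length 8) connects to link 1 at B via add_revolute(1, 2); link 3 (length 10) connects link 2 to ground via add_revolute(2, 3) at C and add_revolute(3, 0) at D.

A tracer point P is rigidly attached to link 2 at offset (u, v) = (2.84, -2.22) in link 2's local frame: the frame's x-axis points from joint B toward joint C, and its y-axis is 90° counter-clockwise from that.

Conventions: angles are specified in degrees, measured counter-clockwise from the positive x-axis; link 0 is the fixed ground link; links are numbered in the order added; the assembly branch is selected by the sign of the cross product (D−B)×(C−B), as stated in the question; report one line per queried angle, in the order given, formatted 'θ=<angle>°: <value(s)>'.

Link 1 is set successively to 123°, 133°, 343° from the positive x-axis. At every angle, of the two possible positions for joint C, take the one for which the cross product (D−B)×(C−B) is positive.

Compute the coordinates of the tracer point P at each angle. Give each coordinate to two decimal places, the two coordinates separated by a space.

A=(0,0), D=(9.00,0)
θ=123°: B = A + 1.00·(cos123°, sin123°) = (-0.5446, 0.8387)
θ=123°: |BD| = 9.5814
θ=123°: circle(B,8.00) ∩ circle(D,10.00): a=2.9121, h=7.4512
θ=123°:   candidates: C₊=(3.0085,8.0063) cross=71.393; C₋=(1.7040,-6.8388) cross=-71.393
θ=123°:   branch + wants cross > 0 → take C=(3.0085,8.0063) (cross=71.393)
θ=123°: ex = (C−B)/|BC| = (0.4441,0.8960); ey = (-0.8960,0.4441)
θ=123°: P = B + 2.84·ex + -2.22·ey = (2.7057,2.3972)
θ=133°: B = A + 1.00·(cos133°, sin133°) = (-0.6820, 0.7314)
θ=133°: |BD| = 9.7096
θ=133°: circle(B,8.00) ∩ circle(D,10.00): a=3.0010, h=7.4158
θ=133°:   candidates: C₊=(2.8690,7.9001) cross=72.004; C₋=(1.7518,-6.8894) cross=-72.004
θ=133°:   branch + wants cross > 0 → take C=(2.8690,7.9001) (cross=72.004)
θ=133°: ex = (C−B)/|BC| = (0.4439,0.8961); ey = (-0.8961,0.4439)
θ=133°: P = B + 2.84·ex + -2.22·ey = (2.5679,2.2908)
θ=343°: B = A + 1.00·(cos343°, sin343°) = (0.9563, -0.2924)
θ=343°: |BD| = 8.0490
θ=343°: circle(B,8.00) ∩ circle(D,10.00): a=1.7882, h=7.7976
θ=343°:   candidates: C₊=(2.4601,7.5650) cross=62.763; C₋=(3.0266,-8.0199) cross=-62.763
θ=343°:   branch + wants cross > 0 → take C=(2.4601,7.5650) (cross=62.763)
θ=343°: ex = (C−B)/|BC| = (0.1880,0.9822); ey = (-0.9822,0.1880)
θ=343°: P = B + 2.84·ex + -2.22·ey = (3.6706,2.0797)

θ=123°: 2.71 2.40
θ=133°: 2.57 2.29
θ=343°: 3.67 2.08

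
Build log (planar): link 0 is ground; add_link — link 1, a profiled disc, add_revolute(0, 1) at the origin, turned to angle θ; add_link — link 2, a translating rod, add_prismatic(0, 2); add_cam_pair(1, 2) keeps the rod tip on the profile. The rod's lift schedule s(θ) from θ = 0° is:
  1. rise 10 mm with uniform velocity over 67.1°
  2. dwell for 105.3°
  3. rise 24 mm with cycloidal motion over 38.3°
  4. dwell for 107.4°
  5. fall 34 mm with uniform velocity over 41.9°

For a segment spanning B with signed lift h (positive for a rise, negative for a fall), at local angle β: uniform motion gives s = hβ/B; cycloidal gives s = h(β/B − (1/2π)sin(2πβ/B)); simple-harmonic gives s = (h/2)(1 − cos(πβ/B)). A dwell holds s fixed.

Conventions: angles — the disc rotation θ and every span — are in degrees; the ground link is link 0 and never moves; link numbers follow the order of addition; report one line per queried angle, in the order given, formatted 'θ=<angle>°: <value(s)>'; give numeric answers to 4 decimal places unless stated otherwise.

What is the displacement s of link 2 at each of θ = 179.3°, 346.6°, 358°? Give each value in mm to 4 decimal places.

seg 1 [0°–67.1°] uniform, h=10: full span → s += 10 → s = 10.0000
seg 2 [67.1°–172.4°] dwell: s stays 10.0000
seg 3 [172.4°–210.7°] cycloidal, h=24: θ=179.3° here. β=6.9, B=38.3. 24·(0.1802 − sin(2π·0.1802)/(2π)) = 0.8660 → s = 10.8660
seg 3 [172.4°–210.7°] cycloidal, h=24: full span → s += 24 → s = 34.0000
seg 4 [210.7°–318.1°] dwell: s stays 34.0000
seg 5 [318.1°–360°] uniform, h=-34: θ=346.6° here. β=28.5, B=41.9. -34·28.5/41.9 = -23.1265 → s = 10.8735
seg 5 [318.1°–360°] uniform, h=-34: θ=358° here. β=39.9, B=41.9. -34·39.9/41.9 = -32.3771 → s = 1.6229

θ=179.3°: 10.8660
θ=346.6°: 10.8735
θ=358°: 1.6229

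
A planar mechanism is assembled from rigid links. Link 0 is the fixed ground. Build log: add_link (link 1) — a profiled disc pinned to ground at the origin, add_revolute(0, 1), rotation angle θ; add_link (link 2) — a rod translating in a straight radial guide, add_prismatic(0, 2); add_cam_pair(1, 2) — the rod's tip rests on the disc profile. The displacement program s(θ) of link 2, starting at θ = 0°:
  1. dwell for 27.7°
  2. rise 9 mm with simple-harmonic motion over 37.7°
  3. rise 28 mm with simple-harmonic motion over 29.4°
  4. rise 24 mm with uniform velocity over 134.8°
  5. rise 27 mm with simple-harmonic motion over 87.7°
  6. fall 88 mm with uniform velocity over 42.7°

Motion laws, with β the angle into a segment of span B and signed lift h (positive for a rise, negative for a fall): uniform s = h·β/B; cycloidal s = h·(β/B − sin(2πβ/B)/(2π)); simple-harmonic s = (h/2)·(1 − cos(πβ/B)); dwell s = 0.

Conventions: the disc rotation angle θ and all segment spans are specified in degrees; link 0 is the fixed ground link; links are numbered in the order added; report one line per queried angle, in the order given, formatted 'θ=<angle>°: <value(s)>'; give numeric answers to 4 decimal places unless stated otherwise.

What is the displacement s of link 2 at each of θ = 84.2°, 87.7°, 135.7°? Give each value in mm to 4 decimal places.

seg 1 [0°–27.7°] dwell: s stays 0.0000
seg 2 [27.7°–65.4°] simple-harmonic, h=9: full span → s += 9 → s = 9.0000
seg 3 [65.4°–94.8°] simple-harmonic, h=28: θ=84.2° here. β=18.8, B=29.4. 28/2·(1 − cos(π·0.6395)) = 19.9392 → s = 28.9392
seg 3 [65.4°–94.8°] simple-harmonic, h=28: θ=87.7° here. β=22.3, B=29.4. 28/2·(1 − cos(π·0.7585)) = 24.1604 → s = 33.1604
seg 3 [65.4°–94.8°] simple-harmonic, h=28: full span → s += 28 → s = 37.0000
seg 4 [94.8°–229.6°] uniform, h=24: θ=135.7° here. β=40.9, B=134.8. 24·40.9/134.8 = 7.2819 → s = 44.2819

θ=84.2°: 28.9392
θ=87.7°: 33.1604
θ=135.7°: 44.2819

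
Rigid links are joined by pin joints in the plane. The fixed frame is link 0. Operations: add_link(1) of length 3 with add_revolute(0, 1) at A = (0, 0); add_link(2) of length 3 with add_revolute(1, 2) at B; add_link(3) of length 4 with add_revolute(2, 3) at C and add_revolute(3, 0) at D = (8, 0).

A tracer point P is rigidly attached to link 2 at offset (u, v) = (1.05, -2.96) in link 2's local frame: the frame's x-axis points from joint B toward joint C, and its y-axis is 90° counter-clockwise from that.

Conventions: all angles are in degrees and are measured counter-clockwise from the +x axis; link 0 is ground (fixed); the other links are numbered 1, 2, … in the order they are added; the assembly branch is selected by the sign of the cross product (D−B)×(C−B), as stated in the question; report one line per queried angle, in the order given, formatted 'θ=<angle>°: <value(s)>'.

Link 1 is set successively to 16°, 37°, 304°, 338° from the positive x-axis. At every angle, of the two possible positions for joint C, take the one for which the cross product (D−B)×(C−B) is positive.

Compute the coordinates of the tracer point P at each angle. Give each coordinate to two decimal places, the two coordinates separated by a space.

A=(0,0), D=(8.00,0)
θ=16°: B = A + 3.00·(cos16°, sin16°) = (2.8838, 0.8269)
θ=16°: |BD| = 5.1826
θ=16°: circle(B,3.00) ∩ circle(D,4.00): a=1.9160, h=2.3085
θ=16°:   candidates: C₊=(5.1435,2.8001) cross=11.964; C₋=(4.4069,-1.7577) cross=-11.964
θ=16°:   branch + wants cross > 0 → take C=(5.1435,2.8001) (cross=11.964)
θ=16°: ex = (C−B)/|BC| = (0.7533,0.6577); ey = (-0.6577,0.7533)
θ=16°: P = B + 1.05·ex + -2.96·ey = (5.6216,-0.7121)
θ=37°: B = A + 3.00·(cos37°, sin37°) = (2.3959, 1.8054)
θ=37°: |BD| = 5.8877
θ=37°: circle(B,3.00) ∩ circle(D,4.00): a=2.3494, h=1.8655
θ=37°:   candidates: C₊=(5.2042,2.8607) cross=10.984; C₋=(4.0601,-0.6907) cross=-10.984
θ=37°:   branch + wants cross > 0 → take C=(5.2042,2.8607) (cross=10.984)
θ=37°: ex = (C−B)/|BC| = (0.9361,0.3517); ey = (-0.3517,0.9361)
θ=37°: P = B + 1.05·ex + -2.96·ey = (4.4200,-0.5961)
θ=304°: B = A + 3.00·(cos304°, sin304°) = (1.6776, -2.4871)
θ=304°: |BD| = 6.7940
θ=304°: circle(B,3.00) ∩ circle(D,4.00): a=2.8819, h=0.8336
θ=304°:   candidates: C₊=(4.0542,-0.6564) cross=5.664; C₋=(4.6646,-2.2079) cross=-5.664
θ=304°:   branch + wants cross > 0 → take C=(4.0542,-0.6564) (cross=5.664)
θ=304°: ex = (C−B)/|BC| = (0.7922,0.6102); ey = (-0.6102,0.7922)
θ=304°: P = B + 1.05·ex + -2.96·ey = (4.3157,-4.1913)
θ=338°: B = A + 3.00·(cos338°, sin338°) = (2.7816, -1.1238)
θ=338°: |BD| = 5.3381
θ=338°: circle(B,3.00) ∩ circle(D,4.00): a=2.0134, h=2.2240
θ=338°:   candidates: C₊=(4.2816,1.4742) cross=11.872; C₋=(5.2180,-2.8741) cross=-11.872
θ=338°:   branch + wants cross > 0 → take C=(4.2816,1.4742) (cross=11.872)
θ=338°: ex = (C−B)/|BC| = (0.5000,0.8660); ey = (-0.8660,0.5000)
θ=338°: P = B + 1.05·ex + -2.96·ey = (5.8700,-1.6945)

θ=16°: 5.62 -0.71
θ=37°: 4.42 -0.60
θ=304°: 4.32 -4.19
θ=338°: 5.87 -1.69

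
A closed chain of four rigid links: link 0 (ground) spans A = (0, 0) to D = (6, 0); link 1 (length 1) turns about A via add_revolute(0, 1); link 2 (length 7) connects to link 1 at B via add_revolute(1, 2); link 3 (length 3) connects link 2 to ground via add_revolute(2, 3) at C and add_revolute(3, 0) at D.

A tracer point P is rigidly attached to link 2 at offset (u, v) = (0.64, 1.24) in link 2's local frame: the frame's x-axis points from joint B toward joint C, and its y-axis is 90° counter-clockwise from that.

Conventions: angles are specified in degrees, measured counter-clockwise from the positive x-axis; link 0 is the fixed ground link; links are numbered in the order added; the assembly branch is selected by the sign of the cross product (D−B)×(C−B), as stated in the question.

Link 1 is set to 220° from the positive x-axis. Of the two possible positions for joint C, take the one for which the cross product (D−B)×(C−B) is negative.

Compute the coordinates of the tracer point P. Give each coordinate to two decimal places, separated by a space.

A=(0,0), D=(6.00,0)
B = A + 1.00·(cos220°, sin220°) = (-0.7660, -0.6428)
|BD| = 6.7965
circle(B,7.00) ∩ circle(D,3.00): a=6.3409, h=2.9652
  candidates: C₊=(5.2660,2.9088) cross=20.153; C₋=(5.8269,-2.9950) cross=-20.153
  branch - wants cross < 0 → take C=(5.8269,-2.9950) (cross=-20.153)
ex = (C−B)/|BC| = (0.9419,-0.3360); ey = (0.3360,0.9419)
P = B + 0.64·ex + 1.24·ey = (0.2534,0.3100)

0.25 0.31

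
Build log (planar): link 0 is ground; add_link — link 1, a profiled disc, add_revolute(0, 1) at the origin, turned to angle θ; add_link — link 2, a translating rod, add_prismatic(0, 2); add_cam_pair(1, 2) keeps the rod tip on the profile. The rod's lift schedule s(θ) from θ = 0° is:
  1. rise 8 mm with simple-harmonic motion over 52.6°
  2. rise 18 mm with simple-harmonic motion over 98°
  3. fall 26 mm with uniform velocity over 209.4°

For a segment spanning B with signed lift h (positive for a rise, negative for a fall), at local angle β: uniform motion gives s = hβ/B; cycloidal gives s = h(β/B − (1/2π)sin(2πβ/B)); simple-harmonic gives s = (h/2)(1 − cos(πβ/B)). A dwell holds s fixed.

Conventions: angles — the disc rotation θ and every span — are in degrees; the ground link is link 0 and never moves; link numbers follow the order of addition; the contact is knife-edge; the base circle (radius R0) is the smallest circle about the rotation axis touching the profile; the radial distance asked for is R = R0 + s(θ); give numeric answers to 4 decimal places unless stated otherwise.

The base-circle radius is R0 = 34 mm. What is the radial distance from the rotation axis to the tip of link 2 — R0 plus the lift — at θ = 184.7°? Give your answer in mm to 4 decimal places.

seg 1 [0°–52.6°] simple-harmonic, h=8: full span → s += 8 → s = 8.0000
seg 2 [52.6°–150.6°] simple-harmonic, h=18: full span → s += 18 → s = 26.0000
seg 3 [150.6°–360°] uniform, h=-26: θ=184.7° here. β=34.1, B=209.4. -26·34.1/209.4 = -4.2340 → s = 21.7660
R = R0 + s = 34 + 21.7660 = 55.7660

55.7660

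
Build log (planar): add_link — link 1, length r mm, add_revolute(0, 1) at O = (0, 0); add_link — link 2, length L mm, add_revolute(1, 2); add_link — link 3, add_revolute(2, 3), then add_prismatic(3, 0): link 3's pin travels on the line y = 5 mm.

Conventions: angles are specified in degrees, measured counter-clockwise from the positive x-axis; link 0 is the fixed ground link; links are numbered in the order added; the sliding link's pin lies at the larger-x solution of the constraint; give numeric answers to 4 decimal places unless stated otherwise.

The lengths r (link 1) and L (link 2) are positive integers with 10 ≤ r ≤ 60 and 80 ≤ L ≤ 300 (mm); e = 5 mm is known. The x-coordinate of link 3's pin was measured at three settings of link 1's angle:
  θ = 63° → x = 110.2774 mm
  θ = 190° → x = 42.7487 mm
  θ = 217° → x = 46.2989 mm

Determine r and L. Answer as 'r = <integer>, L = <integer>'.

constraint per measurement: (x − r cos θ)² + (r sin θ − e)² = L²
subtracting the θ₁ and θ₂ equations cancels the r² and L² terms:
r = (x₁² − x₂²) / (2[(x₁cos θ₁ + e sin θ₁) − (x₂cos θ₂ + e sin θ₂)]) = 52.9999 → r = 53
L² = (x₁ − r cos θ₁)² + (r sin θ₁ − e)² = 9215.9929 → L = 96.0000 → L = 96
check at θ₃=217°: x = 46.2989 (printed 46.2989) ✓

r = 53, L = 96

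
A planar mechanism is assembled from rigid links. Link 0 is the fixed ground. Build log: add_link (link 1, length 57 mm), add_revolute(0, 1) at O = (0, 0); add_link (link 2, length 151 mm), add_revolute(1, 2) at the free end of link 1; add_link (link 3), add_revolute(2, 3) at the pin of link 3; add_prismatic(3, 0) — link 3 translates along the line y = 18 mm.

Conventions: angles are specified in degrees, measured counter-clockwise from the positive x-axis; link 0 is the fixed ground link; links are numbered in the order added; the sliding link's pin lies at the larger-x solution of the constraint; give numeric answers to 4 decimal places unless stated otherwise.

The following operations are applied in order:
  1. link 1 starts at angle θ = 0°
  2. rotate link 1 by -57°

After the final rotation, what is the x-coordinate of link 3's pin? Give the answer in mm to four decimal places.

geometry: r = 57 mm, L = 151 mm, e = 18 mm; θ starts at 0°
rotate link 1 by -57°: θ ← 0° -57° = -57°
crank pin P = (r cos θ, r sin θ) = (31.044425, -47.804222)
h = r sin θ − e = -47.804222 − 18 = -65.804222
x = r cos θ + √(L² − h²) = 31.044425 + 135.907337 = 166.951762

166.9518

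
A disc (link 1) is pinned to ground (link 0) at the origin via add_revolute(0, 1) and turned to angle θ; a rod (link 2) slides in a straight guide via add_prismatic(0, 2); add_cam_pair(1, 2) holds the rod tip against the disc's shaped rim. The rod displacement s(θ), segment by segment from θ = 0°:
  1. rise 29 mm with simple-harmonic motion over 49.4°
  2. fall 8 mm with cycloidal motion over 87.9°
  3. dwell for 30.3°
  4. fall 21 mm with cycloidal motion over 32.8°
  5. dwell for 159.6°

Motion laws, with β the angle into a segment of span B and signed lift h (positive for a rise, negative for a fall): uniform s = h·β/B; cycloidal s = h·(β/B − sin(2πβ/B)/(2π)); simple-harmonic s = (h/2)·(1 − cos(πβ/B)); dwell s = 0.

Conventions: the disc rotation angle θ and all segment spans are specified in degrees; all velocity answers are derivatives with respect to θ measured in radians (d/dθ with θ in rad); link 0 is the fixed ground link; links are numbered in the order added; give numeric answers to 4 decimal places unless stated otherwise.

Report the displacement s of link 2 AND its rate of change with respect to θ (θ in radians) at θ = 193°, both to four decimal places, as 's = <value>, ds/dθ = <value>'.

segment 1 (0° to 49.4°, simple-harmonic, h = 29) is passed completely: s = 0.0000 + (29) = 29.0000
segment 2 (49.4° to 137.3°, cycloidal, h = -8) is passed completely: s = 29.0000 + (-8) = 21.0000
segment 3 (137.3° to 167.6°, dwell): s unchanged at 21.0000
θ = 193° falls in segment 4 (167.6° to 200.4°, cycloidal, h = -21): β = 193 − 167.6 = 25.4°, B = 32.8°; Δs = -21·(0.7744 − sin(2π·0.7744)/(2π)) = -19.5653; s = 21.0000 − 19.5653 = 1.4347
velocity in seg [167.6°–200.4°] (cycloidal), θ in radians: β = 25.4° = 0.4433 rad, B = 32.8° = 0.5725 rad; ds/dθ = (h/B)(1 − cos(2πβ/B)) = ((-21)/0.5725)(1 − cos(2π·0.7744)) = -31.083598 mm/rad

s = 1.4347, ds/dθ = -31.0836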